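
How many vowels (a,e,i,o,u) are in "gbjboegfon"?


Input: gbjboegfon
Checking each character:
  'g' at position 0: consonant
  'b' at position 1: consonant
  'j' at position 2: consonant
  'b' at position 3: consonant
  'o' at position 4: vowel (running total: 1)
  'e' at position 5: vowel (running total: 2)
  'g' at position 6: consonant
  'f' at position 7: consonant
  'o' at position 8: vowel (running total: 3)
  'n' at position 9: consonant
Total vowels: 3

3


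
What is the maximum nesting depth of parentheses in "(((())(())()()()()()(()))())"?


Input: "(((())(())()()()()()(()))())"
Tracking depth:
  Position 0 '(': depth becomes 1
  Position 1 '(': depth becomes 2
  Position 2 '(': depth becomes 3
  Position 3 '(': depth becomes 4
  Position 4 ')': depth becomes 3
  Position 5 ')': depth becomes 2
  Position 6 '(': depth becomes 3
  Position 7 '(': depth becomes 4
  Position 8 ')': depth becomes 3
  Position 9 ')': depth becomes 2
  Position 10 '(': depth becomes 3
  Position 11 ')': depth becomes 2
  Position 12 '(': depth becomes 3
  Position 13 ')': depth becomes 2
  Position 14 '(': depth becomes 3
  Position 15 ')': depth becomes 2
  Position 16 '(': depth becomes 3
  Position 17 ')': depth becomes 2
  Position 18 '(': depth becomes 3
  Position 19 ')': depth becomes 2
  Position 20 '(': depth becomes 3
  Position 21 '(': depth becomes 4
  Position 22 ')': depth becomes 3
  Position 23 ')': depth becomes 2
  Position 24 ')': depth becomes 1
  Position 25 '(': depth becomes 2
  Position 26 ')': depth becomes 1
  Position 27 ')': depth becomes 0
Maximum depth reached: 4

4


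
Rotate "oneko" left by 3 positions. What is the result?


Input: "oneko", rotate left by 3
First 3 characters: "one"
Remaining characters: "ko"
Concatenate remaining + first: "ko" + "one" = "koone"

koone


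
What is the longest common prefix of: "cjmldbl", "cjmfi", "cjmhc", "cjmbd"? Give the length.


Words: cjmldbl, cjmfi, cjmhc, cjmbd
  Position 0: all 'c' => match
  Position 1: all 'j' => match
  Position 2: all 'm' => match
  Position 3: ('l', 'f', 'h', 'b') => mismatch, stop
LCP = "cjm" (length 3)

3


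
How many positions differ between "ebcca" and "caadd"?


Comparing "ebcca" and "caadd" position by position:
  Position 0: 'e' vs 'c' => DIFFER
  Position 1: 'b' vs 'a' => DIFFER
  Position 2: 'c' vs 'a' => DIFFER
  Position 3: 'c' vs 'd' => DIFFER
  Position 4: 'a' vs 'd' => DIFFER
Positions that differ: 5

5


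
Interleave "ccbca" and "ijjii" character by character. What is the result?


Interleaving "ccbca" and "ijjii":
  Position 0: 'c' from first, 'i' from second => "ci"
  Position 1: 'c' from first, 'j' from second => "cj"
  Position 2: 'b' from first, 'j' from second => "bj"
  Position 3: 'c' from first, 'i' from second => "ci"
  Position 4: 'a' from first, 'i' from second => "ai"
Result: cicjbjciai

cicjbjciai


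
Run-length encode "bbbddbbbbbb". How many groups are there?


Input: bbbddbbbbbb
Scanning for consecutive runs:
  Group 1: 'b' x 3 (positions 0-2)
  Group 2: 'd' x 2 (positions 3-4)
  Group 3: 'b' x 6 (positions 5-10)
Total groups: 3

3


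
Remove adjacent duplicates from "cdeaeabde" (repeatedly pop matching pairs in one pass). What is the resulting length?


Input: cdeaeabde
Stack-based adjacent duplicate removal:
  Read 'c': push. Stack: c
  Read 'd': push. Stack: cd
  Read 'e': push. Stack: cde
  Read 'a': push. Stack: cdea
  Read 'e': push. Stack: cdeae
  Read 'a': push. Stack: cdeaea
  Read 'b': push. Stack: cdeaeab
  Read 'd': push. Stack: cdeaeabd
  Read 'e': push. Stack: cdeaeabde
Final stack: "cdeaeabde" (length 9)

9


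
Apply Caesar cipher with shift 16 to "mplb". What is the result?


Caesar cipher: shift "mplb" by 16
  'm' (pos 12) + 16 = pos 2 = 'c'
  'p' (pos 15) + 16 = pos 5 = 'f'
  'l' (pos 11) + 16 = pos 1 = 'b'
  'b' (pos 1) + 16 = pos 17 = 'r'
Result: cfbr

cfbr


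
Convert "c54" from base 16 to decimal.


Input: "c54" in base 16
Positional expansion:
  Digit 'c' (value 12) x 16^2 = 3072
  Digit '5' (value 5) x 16^1 = 80
  Digit '4' (value 4) x 16^0 = 4
Sum = 3156

3156


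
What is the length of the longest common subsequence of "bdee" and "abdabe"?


LCS of "bdee" and "abdabe"
DP table:
           a    b    d    a    b    e
      0    0    0    0    0    0    0
  b   0    0    1    1    1    1    1
  d   0    0    1    2    2    2    2
  e   0    0    1    2    2    2    3
  e   0    0    1    2    2    2    3
LCS length = dp[4][6] = 3

3


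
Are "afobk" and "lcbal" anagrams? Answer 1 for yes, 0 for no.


Strings: "afobk", "lcbal"
Sorted first:  abfko
Sorted second: abcll
Differ at position 2: 'f' vs 'c' => not anagrams

0


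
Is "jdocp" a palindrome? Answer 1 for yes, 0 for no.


Input: jdocp
Reversed: pcodj
  Compare pos 0 ('j') with pos 4 ('p'): MISMATCH
  Compare pos 1 ('d') with pos 3 ('c'): MISMATCH
Result: not a palindrome

0


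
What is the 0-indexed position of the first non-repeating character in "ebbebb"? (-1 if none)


Input: ebbebb
Character frequencies:
  'b': 4
  'e': 2
Scanning left to right for freq == 1:
  Position 0 ('e'): freq=2, skip
  Position 1 ('b'): freq=4, skip
  Position 2 ('b'): freq=4, skip
  Position 3 ('e'): freq=2, skip
  Position 4 ('b'): freq=4, skip
  Position 5 ('b'): freq=4, skip
  No unique character found => answer = -1

-1


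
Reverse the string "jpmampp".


Input: jpmampp
Reading characters right to left:
  Position 6: 'p'
  Position 5: 'p'
  Position 4: 'm'
  Position 3: 'a'
  Position 2: 'm'
  Position 1: 'p'
  Position 0: 'j'
Reversed: ppmampj

ppmampj


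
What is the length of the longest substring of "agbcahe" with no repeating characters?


Input: "agbcahe"
Sliding window (track last position of each char):
  Position 0 ('a'): window [0,0] length 1 -- new best
  Position 1 ('g'): window [0,1] length 2 -- new best
  Position 2 ('b'): window [0,2] length 3 -- new best
  Position 3 ('c'): window [0,3] length 4 -- new best
  Position 4 ('a'): repeat (last at 0), move window start to 1
  Position 4 ('a'): window [1,4] length 4
  Position 5 ('h'): window [1,5] length 5 -- new best
  Position 6 ('e'): window [1,6] length 6 -- new best
Longest substring with no repeats: "gbcahe" with length 6

6


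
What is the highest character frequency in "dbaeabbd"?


Input: dbaeabbd
Character counts:
  'a': 2
  'b': 3
  'd': 2
  'e': 1
Maximum frequency: 3

3


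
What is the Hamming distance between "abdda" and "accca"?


Comparing "abdda" and "accca" position by position:
  Position 0: 'a' vs 'a' => same
  Position 1: 'b' vs 'c' => differ
  Position 2: 'd' vs 'c' => differ
  Position 3: 'd' vs 'c' => differ
  Position 4: 'a' vs 'a' => same
Total differences (Hamming distance): 3

3


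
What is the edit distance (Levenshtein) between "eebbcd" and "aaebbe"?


Computing edit distance: "eebbcd" -> "aaebbe"
DP table:
           a    a    e    b    b    e
      0    1    2    3    4    5    6
  e   1    1    2    2    3    4    5
  e   2    2    2    2    3    4    4
  b   3    3    3    3    2    3    4
  b   4    4    4    4    3    2    3
  c   5    5    5    5    4    3    3
  d   6    6    6    6    5    4    4
Edit distance = dp[6][6] = 4

4


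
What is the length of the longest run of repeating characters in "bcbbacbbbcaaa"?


Input: "bcbbacbbbcaaa"
Scanning for longest run:
  Position 1 ('c'): new char, reset run to 1
  Position 2 ('b'): new char, reset run to 1
  Position 3 ('b'): continues run of 'b', length=2
  Position 4 ('a'): new char, reset run to 1
  Position 5 ('c'): new char, reset run to 1
  Position 6 ('b'): new char, reset run to 1
  Position 7 ('b'): continues run of 'b', length=2
  Position 8 ('b'): continues run of 'b', length=3
  Position 9 ('c'): new char, reset run to 1
  Position 10 ('a'): new char, reset run to 1
  Position 11 ('a'): continues run of 'a', length=2
  Position 12 ('a'): continues run of 'a', length=3
Longest run: 'b' with length 3

3


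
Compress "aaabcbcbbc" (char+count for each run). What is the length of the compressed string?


Input: aaabcbcbbc
Runs:
  'a' x 3 => "a3"
  'b' x 1 => "b1"
  'c' x 1 => "c1"
  'b' x 1 => "b1"
  'c' x 1 => "c1"
  'b' x 2 => "b2"
  'c' x 1 => "c1"
Compressed: "a3b1c1b1c1b2c1"
Compressed length: 14

14


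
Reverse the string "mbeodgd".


Input: mbeodgd
Reading characters right to left:
  Position 6: 'd'
  Position 5: 'g'
  Position 4: 'd'
  Position 3: 'o'
  Position 2: 'e'
  Position 1: 'b'
  Position 0: 'm'
Reversed: dgdoebm

dgdoebm


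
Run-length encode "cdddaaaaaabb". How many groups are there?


Input: cdddaaaaaabb
Scanning for consecutive runs:
  Group 1: 'c' x 1 (positions 0-0)
  Group 2: 'd' x 3 (positions 1-3)
  Group 3: 'a' x 6 (positions 4-9)
  Group 4: 'b' x 2 (positions 10-11)
Total groups: 4

4


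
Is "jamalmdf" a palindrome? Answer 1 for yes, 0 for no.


Input: jamalmdf
Reversed: fdmlamaj
  Compare pos 0 ('j') with pos 7 ('f'): MISMATCH
  Compare pos 1 ('a') with pos 6 ('d'): MISMATCH
  Compare pos 2 ('m') with pos 5 ('m'): match
  Compare pos 3 ('a') with pos 4 ('l'): MISMATCH
Result: not a palindrome

0


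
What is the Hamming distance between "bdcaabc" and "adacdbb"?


Comparing "bdcaabc" and "adacdbb" position by position:
  Position 0: 'b' vs 'a' => differ
  Position 1: 'd' vs 'd' => same
  Position 2: 'c' vs 'a' => differ
  Position 3: 'a' vs 'c' => differ
  Position 4: 'a' vs 'd' => differ
  Position 5: 'b' vs 'b' => same
  Position 6: 'c' vs 'b' => differ
Total differences (Hamming distance): 5

5


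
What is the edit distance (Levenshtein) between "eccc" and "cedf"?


Computing edit distance: "eccc" -> "cedf"
DP table:
           c    e    d    f
      0    1    2    3    4
  e   1    1    1    2    3
  c   2    1    2    2    3
  c   3    2    2    3    3
  c   4    3    3    3    4
Edit distance = dp[4][4] = 4

4


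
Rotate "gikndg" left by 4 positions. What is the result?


Input: "gikndg", rotate left by 4
First 4 characters: "gikn"
Remaining characters: "dg"
Concatenate remaining + first: "dg" + "gikn" = "dggikn"

dggikn


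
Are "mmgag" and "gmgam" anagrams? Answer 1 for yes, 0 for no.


Strings: "mmgag", "gmgam"
Sorted first:  aggmm
Sorted second: aggmm
Sorted forms match => anagrams

1


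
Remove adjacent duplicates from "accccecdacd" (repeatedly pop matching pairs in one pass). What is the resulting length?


Input: accccecdacd
Stack-based adjacent duplicate removal:
  Read 'a': push. Stack: a
  Read 'c': push. Stack: ac
  Read 'c': matches stack top 'c' => pop. Stack: a
  Read 'c': push. Stack: ac
  Read 'c': matches stack top 'c' => pop. Stack: a
  Read 'e': push. Stack: ae
  Read 'c': push. Stack: aec
  Read 'd': push. Stack: aecd
  Read 'a': push. Stack: aecda
  Read 'c': push. Stack: aecdac
  Read 'd': push. Stack: aecdacd
Final stack: "aecdacd" (length 7)

7


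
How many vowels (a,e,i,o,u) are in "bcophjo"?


Input: bcophjo
Checking each character:
  'b' at position 0: consonant
  'c' at position 1: consonant
  'o' at position 2: vowel (running total: 1)
  'p' at position 3: consonant
  'h' at position 4: consonant
  'j' at position 5: consonant
  'o' at position 6: vowel (running total: 2)
Total vowels: 2

2


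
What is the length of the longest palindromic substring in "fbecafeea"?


Input: "fbecafeea"
Checking substrings for palindromes:
  [6:8] "ee" (len 2) => palindrome
Longest palindromic substring: "ee" with length 2

2


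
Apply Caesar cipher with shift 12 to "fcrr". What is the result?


Caesar cipher: shift "fcrr" by 12
  'f' (pos 5) + 12 = pos 17 = 'r'
  'c' (pos 2) + 12 = pos 14 = 'o'
  'r' (pos 17) + 12 = pos 3 = 'd'
  'r' (pos 17) + 12 = pos 3 = 'd'
Result: rodd

rodd


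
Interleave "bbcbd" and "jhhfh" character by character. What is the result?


Interleaving "bbcbd" and "jhhfh":
  Position 0: 'b' from first, 'j' from second => "bj"
  Position 1: 'b' from first, 'h' from second => "bh"
  Position 2: 'c' from first, 'h' from second => "ch"
  Position 3: 'b' from first, 'f' from second => "bf"
  Position 4: 'd' from first, 'h' from second => "dh"
Result: bjbhchbfdh

bjbhchbfdh


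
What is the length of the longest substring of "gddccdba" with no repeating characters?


Input: "gddccdba"
Sliding window (track last position of each char):
  Position 0 ('g'): window [0,0] length 1 -- new best
  Position 1 ('d'): window [0,1] length 2 -- new best
  Position 2 ('d'): repeat (last at 1), move window start to 2
  Position 2 ('d'): window [2,2] length 1
  Position 3 ('c'): window [2,3] length 2
  Position 4 ('c'): repeat (last at 3), move window start to 4
  Position 4 ('c'): window [4,4] length 1
  Position 5 ('d'): window [4,5] length 2
  Position 6 ('b'): window [4,6] length 3 -- new best
  Position 7 ('a'): window [4,7] length 4 -- new best
Longest substring with no repeats: "cdba" with length 4

4


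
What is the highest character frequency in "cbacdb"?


Input: cbacdb
Character counts:
  'a': 1
  'b': 2
  'c': 2
  'd': 1
Maximum frequency: 2

2


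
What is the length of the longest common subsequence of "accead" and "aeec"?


LCS of "accead" and "aeec"
DP table:
           a    e    e    c
      0    0    0    0    0
  a   0    1    1    1    1
  c   0    1    1    1    2
  c   0    1    1    1    2
  e   0    1    2    2    2
  a   0    1    2    2    2
  d   0    1    2    2    2
LCS length = dp[6][4] = 2

2


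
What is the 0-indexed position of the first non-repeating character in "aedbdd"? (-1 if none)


Input: aedbdd
Character frequencies:
  'a': 1
  'b': 1
  'd': 3
  'e': 1
Scanning left to right for freq == 1:
  Position 0 ('a'): unique! => answer = 0

0


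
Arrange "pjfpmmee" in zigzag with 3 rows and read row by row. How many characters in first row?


Zigzag "pjfpmmee" into 3 rows:
Placing characters:
  'p' => row 0
  'j' => row 1
  'f' => row 2
  'p' => row 1
  'm' => row 0
  'm' => row 1
  'e' => row 2
  'e' => row 1
Rows:
  Row 0: "pm"
  Row 1: "jpme"
  Row 2: "fe"
First row length: 2

2


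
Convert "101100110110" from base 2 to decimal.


Input: "101100110110" in base 2
Positional expansion:
  Digit '1' (value 1) x 2^11 = 2048
  Digit '0' (value 0) x 2^10 = 0
  Digit '1' (value 1) x 2^9 = 512
  Digit '1' (value 1) x 2^8 = 256
  Digit '0' (value 0) x 2^7 = 0
  Digit '0' (value 0) x 2^6 = 0
  Digit '1' (value 1) x 2^5 = 32
  Digit '1' (value 1) x 2^4 = 16
  Digit '0' (value 0) x 2^3 = 0
  Digit '1' (value 1) x 2^2 = 4
  Digit '1' (value 1) x 2^1 = 2
  Digit '0' (value 0) x 2^0 = 0
Sum = 2870

2870


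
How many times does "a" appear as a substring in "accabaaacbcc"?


Searching for "a" in "accabaaacbcc"
Scanning each position:
  Position 0: "a" => MATCH
  Position 1: "c" => no
  Position 2: "c" => no
  Position 3: "a" => MATCH
  Position 4: "b" => no
  Position 5: "a" => MATCH
  Position 6: "a" => MATCH
  Position 7: "a" => MATCH
  Position 8: "c" => no
  Position 9: "b" => no
  Position 10: "c" => no
  Position 11: "c" => no
Total occurrences: 5

5


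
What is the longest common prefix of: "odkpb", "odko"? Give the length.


Words: odkpb, odko
  Position 0: all 'o' => match
  Position 1: all 'd' => match
  Position 2: all 'k' => match
  Position 3: ('p', 'o') => mismatch, stop
LCP = "odk" (length 3)

3


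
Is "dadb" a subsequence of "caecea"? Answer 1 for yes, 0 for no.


Check if "dadb" is a subsequence of "caecea"
Greedy scan:
  Position 0 ('c'): no match needed
  Position 1 ('a'): no match needed
  Position 2 ('e'): no match needed
  Position 3 ('c'): no match needed
  Position 4 ('e'): no match needed
  Position 5 ('a'): no match needed
Only matched 0/4 characters => not a subsequence

0


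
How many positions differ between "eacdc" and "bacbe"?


Comparing "eacdc" and "bacbe" position by position:
  Position 0: 'e' vs 'b' => DIFFER
  Position 1: 'a' vs 'a' => same
  Position 2: 'c' vs 'c' => same
  Position 3: 'd' vs 'b' => DIFFER
  Position 4: 'c' vs 'e' => DIFFER
Positions that differ: 3

3


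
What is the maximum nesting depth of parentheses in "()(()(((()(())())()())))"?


Input: "()(()(((()(())())()())))"
Tracking depth:
  Position 0 '(': depth becomes 1
  Position 1 ')': depth becomes 0
  Position 2 '(': depth becomes 1
  Position 3 '(': depth becomes 2
  Position 4 ')': depth becomes 1
  Position 5 '(': depth becomes 2
  Position 6 '(': depth becomes 3
  Position 7 '(': depth becomes 4
  Position 8 '(': depth becomes 5
  Position 9 ')': depth becomes 4
  Position 10 '(': depth becomes 5
  Position 11 '(': depth becomes 6
  Position 12 ')': depth becomes 5
  Position 13 ')': depth becomes 4
  Position 14 '(': depth becomes 5
  Position 15 ')': depth becomes 4
  Position 16 ')': depth becomes 3
  Position 17 '(': depth becomes 4
  Position 18 ')': depth becomes 3
  Position 19 '(': depth becomes 4
  Position 20 ')': depth becomes 3
  Position 21 ')': depth becomes 2
  Position 22 ')': depth becomes 1
  Position 23 ')': depth becomes 0
Maximum depth reached: 6

6


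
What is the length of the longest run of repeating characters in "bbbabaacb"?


Input: "bbbabaacb"
Scanning for longest run:
  Position 1 ('b'): continues run of 'b', length=2
  Position 2 ('b'): continues run of 'b', length=3
  Position 3 ('a'): new char, reset run to 1
  Position 4 ('b'): new char, reset run to 1
  Position 5 ('a'): new char, reset run to 1
  Position 6 ('a'): continues run of 'a', length=2
  Position 7 ('c'): new char, reset run to 1
  Position 8 ('b'): new char, reset run to 1
Longest run: 'b' with length 3

3


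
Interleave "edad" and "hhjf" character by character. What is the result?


Interleaving "edad" and "hhjf":
  Position 0: 'e' from first, 'h' from second => "eh"
  Position 1: 'd' from first, 'h' from second => "dh"
  Position 2: 'a' from first, 'j' from second => "aj"
  Position 3: 'd' from first, 'f' from second => "df"
Result: ehdhajdf

ehdhajdf


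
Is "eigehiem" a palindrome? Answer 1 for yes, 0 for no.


Input: eigehiem
Reversed: meihegie
  Compare pos 0 ('e') with pos 7 ('m'): MISMATCH
  Compare pos 1 ('i') with pos 6 ('e'): MISMATCH
  Compare pos 2 ('g') with pos 5 ('i'): MISMATCH
  Compare pos 3 ('e') with pos 4 ('h'): MISMATCH
Result: not a palindrome

0


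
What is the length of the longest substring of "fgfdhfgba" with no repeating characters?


Input: "fgfdhfgba"
Sliding window (track last position of each char):
  Position 0 ('f'): window [0,0] length 1 -- new best
  Position 1 ('g'): window [0,1] length 2 -- new best
  Position 2 ('f'): repeat (last at 0), move window start to 1
  Position 2 ('f'): window [1,2] length 2
  Position 3 ('d'): window [1,3] length 3 -- new best
  Position 4 ('h'): window [1,4] length 4 -- new best
  Position 5 ('f'): repeat (last at 2), move window start to 3
  Position 5 ('f'): window [3,5] length 3
  Position 6 ('g'): window [3,6] length 4
  Position 7 ('b'): window [3,7] length 5 -- new best
  Position 8 ('a'): window [3,8] length 6 -- new best
Longest substring with no repeats: "dhfgba" with length 6

6


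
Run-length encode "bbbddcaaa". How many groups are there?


Input: bbbddcaaa
Scanning for consecutive runs:
  Group 1: 'b' x 3 (positions 0-2)
  Group 2: 'd' x 2 (positions 3-4)
  Group 3: 'c' x 1 (positions 5-5)
  Group 4: 'a' x 3 (positions 6-8)
Total groups: 4

4


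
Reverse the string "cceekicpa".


Input: cceekicpa
Reading characters right to left:
  Position 8: 'a'
  Position 7: 'p'
  Position 6: 'c'
  Position 5: 'i'
  Position 4: 'k'
  Position 3: 'e'
  Position 2: 'e'
  Position 1: 'c'
  Position 0: 'c'
Reversed: apcikeecc

apcikeecc


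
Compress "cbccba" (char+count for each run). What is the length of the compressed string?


Input: cbccba
Runs:
  'c' x 1 => "c1"
  'b' x 1 => "b1"
  'c' x 2 => "c2"
  'b' x 1 => "b1"
  'a' x 1 => "a1"
Compressed: "c1b1c2b1a1"
Compressed length: 10

10


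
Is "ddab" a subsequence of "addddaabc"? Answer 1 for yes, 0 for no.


Check if "ddab" is a subsequence of "addddaabc"
Greedy scan:
  Position 0 ('a'): no match needed
  Position 1 ('d'): matches sub[0] = 'd'
  Position 2 ('d'): matches sub[1] = 'd'
  Position 3 ('d'): no match needed
  Position 4 ('d'): no match needed
  Position 5 ('a'): matches sub[2] = 'a'
  Position 6 ('a'): no match needed
  Position 7 ('b'): matches sub[3] = 'b'
  Position 8 ('c'): no match needed
All 4 characters matched => is a subsequence

1


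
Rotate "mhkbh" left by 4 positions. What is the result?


Input: "mhkbh", rotate left by 4
First 4 characters: "mhkb"
Remaining characters: "h"
Concatenate remaining + first: "h" + "mhkb" = "hmhkb"

hmhkb


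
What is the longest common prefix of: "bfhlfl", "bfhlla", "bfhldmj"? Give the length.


Words: bfhlfl, bfhlla, bfhldmj
  Position 0: all 'b' => match
  Position 1: all 'f' => match
  Position 2: all 'h' => match
  Position 3: all 'l' => match
  Position 4: ('f', 'l', 'd') => mismatch, stop
LCP = "bfhl" (length 4)

4


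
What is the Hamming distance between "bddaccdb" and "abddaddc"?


Comparing "bddaccdb" and "abddaddc" position by position:
  Position 0: 'b' vs 'a' => differ
  Position 1: 'd' vs 'b' => differ
  Position 2: 'd' vs 'd' => same
  Position 3: 'a' vs 'd' => differ
  Position 4: 'c' vs 'a' => differ
  Position 5: 'c' vs 'd' => differ
  Position 6: 'd' vs 'd' => same
  Position 7: 'b' vs 'c' => differ
Total differences (Hamming distance): 6

6


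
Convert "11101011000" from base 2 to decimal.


Input: "11101011000" in base 2
Positional expansion:
  Digit '1' (value 1) x 2^10 = 1024
  Digit '1' (value 1) x 2^9 = 512
  Digit '1' (value 1) x 2^8 = 256
  Digit '0' (value 0) x 2^7 = 0
  Digit '1' (value 1) x 2^6 = 64
  Digit '0' (value 0) x 2^5 = 0
  Digit '1' (value 1) x 2^4 = 16
  Digit '1' (value 1) x 2^3 = 8
  Digit '0' (value 0) x 2^2 = 0
  Digit '0' (value 0) x 2^1 = 0
  Digit '0' (value 0) x 2^0 = 0
Sum = 1880

1880


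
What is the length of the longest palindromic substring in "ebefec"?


Input: "ebefec"
Checking substrings for palindromes:
  [0:3] "ebe" (len 3) => palindrome
  [2:5] "efe" (len 3) => palindrome
Longest palindromic substring: "ebe" with length 3

3


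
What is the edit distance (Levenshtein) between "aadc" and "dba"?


Computing edit distance: "aadc" -> "dba"
DP table:
           d    b    a
      0    1    2    3
  a   1    1    2    2
  a   2    2    2    2
  d   3    2    3    3
  c   4    3    3    4
Edit distance = dp[4][3] = 4

4


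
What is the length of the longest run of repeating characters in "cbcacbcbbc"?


Input: "cbcacbcbbc"
Scanning for longest run:
  Position 1 ('b'): new char, reset run to 1
  Position 2 ('c'): new char, reset run to 1
  Position 3 ('a'): new char, reset run to 1
  Position 4 ('c'): new char, reset run to 1
  Position 5 ('b'): new char, reset run to 1
  Position 6 ('c'): new char, reset run to 1
  Position 7 ('b'): new char, reset run to 1
  Position 8 ('b'): continues run of 'b', length=2
  Position 9 ('c'): new char, reset run to 1
Longest run: 'b' with length 2

2


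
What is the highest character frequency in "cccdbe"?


Input: cccdbe
Character counts:
  'b': 1
  'c': 3
  'd': 1
  'e': 1
Maximum frequency: 3

3


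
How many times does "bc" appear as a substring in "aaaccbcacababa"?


Searching for "bc" in "aaaccbcacababa"
Scanning each position:
  Position 0: "aa" => no
  Position 1: "aa" => no
  Position 2: "ac" => no
  Position 3: "cc" => no
  Position 4: "cb" => no
  Position 5: "bc" => MATCH
  Position 6: "ca" => no
  Position 7: "ac" => no
  Position 8: "ca" => no
  Position 9: "ab" => no
  Position 10: "ba" => no
  Position 11: "ab" => no
  Position 12: "ba" => no
Total occurrences: 1

1


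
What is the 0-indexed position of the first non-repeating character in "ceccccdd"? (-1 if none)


Input: ceccccdd
Character frequencies:
  'c': 5
  'd': 2
  'e': 1
Scanning left to right for freq == 1:
  Position 0 ('c'): freq=5, skip
  Position 1 ('e'): unique! => answer = 1

1


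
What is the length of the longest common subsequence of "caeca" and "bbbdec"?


LCS of "caeca" and "bbbdec"
DP table:
           b    b    b    d    e    c
      0    0    0    0    0    0    0
  c   0    0    0    0    0    0    1
  a   0    0    0    0    0    0    1
  e   0    0    0    0    0    1    1
  c   0    0    0    0    0    1    2
  a   0    0    0    0    0    1    2
LCS length = dp[5][6] = 2

2


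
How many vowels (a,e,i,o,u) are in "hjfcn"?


Input: hjfcn
Checking each character:
  'h' at position 0: consonant
  'j' at position 1: consonant
  'f' at position 2: consonant
  'c' at position 3: consonant
  'n' at position 4: consonant
Total vowels: 0

0


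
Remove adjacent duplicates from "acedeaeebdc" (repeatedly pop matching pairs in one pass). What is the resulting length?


Input: acedeaeebdc
Stack-based adjacent duplicate removal:
  Read 'a': push. Stack: a
  Read 'c': push. Stack: ac
  Read 'e': push. Stack: ace
  Read 'd': push. Stack: aced
  Read 'e': push. Stack: acede
  Read 'a': push. Stack: acedea
  Read 'e': push. Stack: acedeae
  Read 'e': matches stack top 'e' => pop. Stack: acedea
  Read 'b': push. Stack: acedeab
  Read 'd': push. Stack: acedeabd
  Read 'c': push. Stack: acedeabdc
Final stack: "acedeabdc" (length 9)

9


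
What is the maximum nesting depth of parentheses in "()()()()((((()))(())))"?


Input: "()()()()((((()))(())))"
Tracking depth:
  Position 0 '(': depth becomes 1
  Position 1 ')': depth becomes 0
  Position 2 '(': depth becomes 1
  Position 3 ')': depth becomes 0
  Position 4 '(': depth becomes 1
  Position 5 ')': depth becomes 0
  Position 6 '(': depth becomes 1
  Position 7 ')': depth becomes 0
  Position 8 '(': depth becomes 1
  Position 9 '(': depth becomes 2
  Position 10 '(': depth becomes 3
  Position 11 '(': depth becomes 4
  Position 12 '(': depth becomes 5
  Position 13 ')': depth becomes 4
  Position 14 ')': depth becomes 3
  Position 15 ')': depth becomes 2
  Position 16 '(': depth becomes 3
  Position 17 '(': depth becomes 4
  Position 18 ')': depth becomes 3
  Position 19 ')': depth becomes 2
  Position 20 ')': depth becomes 1
  Position 21 ')': depth becomes 0
Maximum depth reached: 5

5


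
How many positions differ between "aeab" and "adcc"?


Comparing "aeab" and "adcc" position by position:
  Position 0: 'a' vs 'a' => same
  Position 1: 'e' vs 'd' => DIFFER
  Position 2: 'a' vs 'c' => DIFFER
  Position 3: 'b' vs 'c' => DIFFER
Positions that differ: 3

3


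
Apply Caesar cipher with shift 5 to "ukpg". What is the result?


Caesar cipher: shift "ukpg" by 5
  'u' (pos 20) + 5 = pos 25 = 'z'
  'k' (pos 10) + 5 = pos 15 = 'p'
  'p' (pos 15) + 5 = pos 20 = 'u'
  'g' (pos 6) + 5 = pos 11 = 'l'
Result: zpul

zpul


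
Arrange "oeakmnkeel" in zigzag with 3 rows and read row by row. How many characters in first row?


Zigzag "oeakmnkeel" into 3 rows:
Placing characters:
  'o' => row 0
  'e' => row 1
  'a' => row 2
  'k' => row 1
  'm' => row 0
  'n' => row 1
  'k' => row 2
  'e' => row 1
  'e' => row 0
  'l' => row 1
Rows:
  Row 0: "ome"
  Row 1: "eknel"
  Row 2: "ak"
First row length: 3

3


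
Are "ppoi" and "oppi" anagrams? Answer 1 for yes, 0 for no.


Strings: "ppoi", "oppi"
Sorted first:  iopp
Sorted second: iopp
Sorted forms match => anagrams

1


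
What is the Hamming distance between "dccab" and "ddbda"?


Comparing "dccab" and "ddbda" position by position:
  Position 0: 'd' vs 'd' => same
  Position 1: 'c' vs 'd' => differ
  Position 2: 'c' vs 'b' => differ
  Position 3: 'a' vs 'd' => differ
  Position 4: 'b' vs 'a' => differ
Total differences (Hamming distance): 4

4


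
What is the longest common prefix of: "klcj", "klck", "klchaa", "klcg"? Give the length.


Words: klcj, klck, klchaa, klcg
  Position 0: all 'k' => match
  Position 1: all 'l' => match
  Position 2: all 'c' => match
  Position 3: ('j', 'k', 'h', 'g') => mismatch, stop
LCP = "klc" (length 3)

3


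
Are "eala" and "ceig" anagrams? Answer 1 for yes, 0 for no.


Strings: "eala", "ceig"
Sorted first:  aael
Sorted second: cegi
Differ at position 0: 'a' vs 'c' => not anagrams

0


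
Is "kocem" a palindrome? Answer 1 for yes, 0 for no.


Input: kocem
Reversed: mecok
  Compare pos 0 ('k') with pos 4 ('m'): MISMATCH
  Compare pos 1 ('o') with pos 3 ('e'): MISMATCH
Result: not a palindrome

0


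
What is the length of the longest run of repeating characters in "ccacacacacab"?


Input: "ccacacacacab"
Scanning for longest run:
  Position 1 ('c'): continues run of 'c', length=2
  Position 2 ('a'): new char, reset run to 1
  Position 3 ('c'): new char, reset run to 1
  Position 4 ('a'): new char, reset run to 1
  Position 5 ('c'): new char, reset run to 1
  Position 6 ('a'): new char, reset run to 1
  Position 7 ('c'): new char, reset run to 1
  Position 8 ('a'): new char, reset run to 1
  Position 9 ('c'): new char, reset run to 1
  Position 10 ('a'): new char, reset run to 1
  Position 11 ('b'): new char, reset run to 1
Longest run: 'c' with length 2

2


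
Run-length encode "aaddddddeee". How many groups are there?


Input: aaddddddeee
Scanning for consecutive runs:
  Group 1: 'a' x 2 (positions 0-1)
  Group 2: 'd' x 6 (positions 2-7)
  Group 3: 'e' x 3 (positions 8-10)
Total groups: 3

3


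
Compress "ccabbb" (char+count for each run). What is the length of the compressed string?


Input: ccabbb
Runs:
  'c' x 2 => "c2"
  'a' x 1 => "a1"
  'b' x 3 => "b3"
Compressed: "c2a1b3"
Compressed length: 6

6


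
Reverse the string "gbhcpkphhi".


Input: gbhcpkphhi
Reading characters right to left:
  Position 9: 'i'
  Position 8: 'h'
  Position 7: 'h'
  Position 6: 'p'
  Position 5: 'k'
  Position 4: 'p'
  Position 3: 'c'
  Position 2: 'h'
  Position 1: 'b'
  Position 0: 'g'
Reversed: ihhpkpchbg

ihhpkpchbg


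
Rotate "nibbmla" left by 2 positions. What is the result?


Input: "nibbmla", rotate left by 2
First 2 characters: "ni"
Remaining characters: "bbmla"
Concatenate remaining + first: "bbmla" + "ni" = "bbmlani"

bbmlani


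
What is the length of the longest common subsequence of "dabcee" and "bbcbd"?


LCS of "dabcee" and "bbcbd"
DP table:
           b    b    c    b    d
      0    0    0    0    0    0
  d   0    0    0    0    0    1
  a   0    0    0    0    0    1
  b   0    1    1    1    1    1
  c   0    1    1    2    2    2
  e   0    1    1    2    2    2
  e   0    1    1    2    2    2
LCS length = dp[6][5] = 2

2


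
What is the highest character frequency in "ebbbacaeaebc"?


Input: ebbbacaeaebc
Character counts:
  'a': 3
  'b': 4
  'c': 2
  'e': 3
Maximum frequency: 4

4


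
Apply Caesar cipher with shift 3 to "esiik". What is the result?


Caesar cipher: shift "esiik" by 3
  'e' (pos 4) + 3 = pos 7 = 'h'
  's' (pos 18) + 3 = pos 21 = 'v'
  'i' (pos 8) + 3 = pos 11 = 'l'
  'i' (pos 8) + 3 = pos 11 = 'l'
  'k' (pos 10) + 3 = pos 13 = 'n'
Result: hvlln

hvlln


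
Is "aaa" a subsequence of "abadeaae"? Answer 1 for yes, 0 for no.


Check if "aaa" is a subsequence of "abadeaae"
Greedy scan:
  Position 0 ('a'): matches sub[0] = 'a'
  Position 1 ('b'): no match needed
  Position 2 ('a'): matches sub[1] = 'a'
  Position 3 ('d'): no match needed
  Position 4 ('e'): no match needed
  Position 5 ('a'): matches sub[2] = 'a'
  Position 6 ('a'): no match needed
  Position 7 ('e'): no match needed
All 3 characters matched => is a subsequence

1


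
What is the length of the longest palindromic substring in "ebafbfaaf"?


Input: "ebafbfaaf"
Checking substrings for palindromes:
  [2:7] "afbfa" (len 5) => palindrome
  [5:9] "faaf" (len 4) => palindrome
  [3:6] "fbf" (len 3) => palindrome
  [6:8] "aa" (len 2) => palindrome
Longest palindromic substring: "afbfa" with length 5

5


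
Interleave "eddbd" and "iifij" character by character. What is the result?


Interleaving "eddbd" and "iifij":
  Position 0: 'e' from first, 'i' from second => "ei"
  Position 1: 'd' from first, 'i' from second => "di"
  Position 2: 'd' from first, 'f' from second => "df"
  Position 3: 'b' from first, 'i' from second => "bi"
  Position 4: 'd' from first, 'j' from second => "dj"
Result: eididfbidj

eididfbidj


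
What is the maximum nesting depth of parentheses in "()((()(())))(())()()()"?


Input: "()((()(())))(())()()()"
Tracking depth:
  Position 0 '(': depth becomes 1
  Position 1 ')': depth becomes 0
  Position 2 '(': depth becomes 1
  Position 3 '(': depth becomes 2
  Position 4 '(': depth becomes 3
  Position 5 ')': depth becomes 2
  Position 6 '(': depth becomes 3
  Position 7 '(': depth becomes 4
  Position 8 ')': depth becomes 3
  Position 9 ')': depth becomes 2
  Position 10 ')': depth becomes 1
  Position 11 ')': depth becomes 0
  Position 12 '(': depth becomes 1
  Position 13 '(': depth becomes 2
  Position 14 ')': depth becomes 1
  Position 15 ')': depth becomes 0
  Position 16 '(': depth becomes 1
  Position 17 ')': depth becomes 0
  Position 18 '(': depth becomes 1
  Position 19 ')': depth becomes 0
  Position 20 '(': depth becomes 1
  Position 21 ')': depth becomes 0
Maximum depth reached: 4

4


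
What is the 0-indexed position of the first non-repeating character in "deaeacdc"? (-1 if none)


Input: deaeacdc
Character frequencies:
  'a': 2
  'c': 2
  'd': 2
  'e': 2
Scanning left to right for freq == 1:
  Position 0 ('d'): freq=2, skip
  Position 1 ('e'): freq=2, skip
  Position 2 ('a'): freq=2, skip
  Position 3 ('e'): freq=2, skip
  Position 4 ('a'): freq=2, skip
  Position 5 ('c'): freq=2, skip
  Position 6 ('d'): freq=2, skip
  Position 7 ('c'): freq=2, skip
  No unique character found => answer = -1

-1


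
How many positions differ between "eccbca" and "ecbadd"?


Comparing "eccbca" and "ecbadd" position by position:
  Position 0: 'e' vs 'e' => same
  Position 1: 'c' vs 'c' => same
  Position 2: 'c' vs 'b' => DIFFER
  Position 3: 'b' vs 'a' => DIFFER
  Position 4: 'c' vs 'd' => DIFFER
  Position 5: 'a' vs 'd' => DIFFER
Positions that differ: 4

4


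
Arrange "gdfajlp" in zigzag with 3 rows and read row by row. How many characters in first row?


Zigzag "gdfajlp" into 3 rows:
Placing characters:
  'g' => row 0
  'd' => row 1
  'f' => row 2
  'a' => row 1
  'j' => row 0
  'l' => row 1
  'p' => row 2
Rows:
  Row 0: "gj"
  Row 1: "dal"
  Row 2: "fp"
First row length: 2

2


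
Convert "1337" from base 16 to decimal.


Input: "1337" in base 16
Positional expansion:
  Digit '1' (value 1) x 16^3 = 4096
  Digit '3' (value 3) x 16^2 = 768
  Digit '3' (value 3) x 16^1 = 48
  Digit '7' (value 7) x 16^0 = 7
Sum = 4919

4919


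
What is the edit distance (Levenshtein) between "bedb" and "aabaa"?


Computing edit distance: "bedb" -> "aabaa"
DP table:
           a    a    b    a    a
      0    1    2    3    4    5
  b   1    1    2    2    3    4
  e   2    2    2    3    3    4
  d   3    3    3    3    4    4
  b   4    4    4    3    4    5
Edit distance = dp[4][5] = 5

5


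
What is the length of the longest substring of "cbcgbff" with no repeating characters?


Input: "cbcgbff"
Sliding window (track last position of each char):
  Position 0 ('c'): window [0,0] length 1 -- new best
  Position 1 ('b'): window [0,1] length 2 -- new best
  Position 2 ('c'): repeat (last at 0), move window start to 1
  Position 2 ('c'): window [1,2] length 2
  Position 3 ('g'): window [1,3] length 3 -- new best
  Position 4 ('b'): repeat (last at 1), move window start to 2
  Position 4 ('b'): window [2,4] length 3
  Position 5 ('f'): window [2,5] length 4 -- new best
  Position 6 ('f'): repeat (last at 5), move window start to 6
  Position 6 ('f'): window [6,6] length 1
Longest substring with no repeats: "cgbf" with length 4

4


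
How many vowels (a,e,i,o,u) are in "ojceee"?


Input: ojceee
Checking each character:
  'o' at position 0: vowel (running total: 1)
  'j' at position 1: consonant
  'c' at position 2: consonant
  'e' at position 3: vowel (running total: 2)
  'e' at position 4: vowel (running total: 3)
  'e' at position 5: vowel (running total: 4)
Total vowels: 4

4


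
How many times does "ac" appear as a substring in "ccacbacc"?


Searching for "ac" in "ccacbacc"
Scanning each position:
  Position 0: "cc" => no
  Position 1: "ca" => no
  Position 2: "ac" => MATCH
  Position 3: "cb" => no
  Position 4: "ba" => no
  Position 5: "ac" => MATCH
  Position 6: "cc" => no
Total occurrences: 2

2


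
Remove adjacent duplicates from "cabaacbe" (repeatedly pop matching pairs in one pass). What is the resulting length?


Input: cabaacbe
Stack-based adjacent duplicate removal:
  Read 'c': push. Stack: c
  Read 'a': push. Stack: ca
  Read 'b': push. Stack: cab
  Read 'a': push. Stack: caba
  Read 'a': matches stack top 'a' => pop. Stack: cab
  Read 'c': push. Stack: cabc
  Read 'b': push. Stack: cabcb
  Read 'e': push. Stack: cabcbe
Final stack: "cabcbe" (length 6)

6


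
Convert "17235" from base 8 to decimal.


Input: "17235" in base 8
Positional expansion:
  Digit '1' (value 1) x 8^4 = 4096
  Digit '7' (value 7) x 8^3 = 3584
  Digit '2' (value 2) x 8^2 = 128
  Digit '3' (value 3) x 8^1 = 24
  Digit '5' (value 5) x 8^0 = 5
Sum = 7837

7837


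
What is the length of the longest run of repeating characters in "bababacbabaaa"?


Input: "bababacbabaaa"
Scanning for longest run:
  Position 1 ('a'): new char, reset run to 1
  Position 2 ('b'): new char, reset run to 1
  Position 3 ('a'): new char, reset run to 1
  Position 4 ('b'): new char, reset run to 1
  Position 5 ('a'): new char, reset run to 1
  Position 6 ('c'): new char, reset run to 1
  Position 7 ('b'): new char, reset run to 1
  Position 8 ('a'): new char, reset run to 1
  Position 9 ('b'): new char, reset run to 1
  Position 10 ('a'): new char, reset run to 1
  Position 11 ('a'): continues run of 'a', length=2
  Position 12 ('a'): continues run of 'a', length=3
Longest run: 'a' with length 3

3


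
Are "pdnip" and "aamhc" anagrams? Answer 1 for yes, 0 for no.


Strings: "pdnip", "aamhc"
Sorted first:  dinpp
Sorted second: aachm
Differ at position 0: 'd' vs 'a' => not anagrams

0


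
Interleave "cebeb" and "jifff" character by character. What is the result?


Interleaving "cebeb" and "jifff":
  Position 0: 'c' from first, 'j' from second => "cj"
  Position 1: 'e' from first, 'i' from second => "ei"
  Position 2: 'b' from first, 'f' from second => "bf"
  Position 3: 'e' from first, 'f' from second => "ef"
  Position 4: 'b' from first, 'f' from second => "bf"
Result: cjeibfefbf

cjeibfefbf


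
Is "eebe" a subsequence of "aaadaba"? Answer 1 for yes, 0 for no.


Check if "eebe" is a subsequence of "aaadaba"
Greedy scan:
  Position 0 ('a'): no match needed
  Position 1 ('a'): no match needed
  Position 2 ('a'): no match needed
  Position 3 ('d'): no match needed
  Position 4 ('a'): no match needed
  Position 5 ('b'): no match needed
  Position 6 ('a'): no match needed
Only matched 0/4 characters => not a subsequence

0


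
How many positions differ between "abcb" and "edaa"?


Comparing "abcb" and "edaa" position by position:
  Position 0: 'a' vs 'e' => DIFFER
  Position 1: 'b' vs 'd' => DIFFER
  Position 2: 'c' vs 'a' => DIFFER
  Position 3: 'b' vs 'a' => DIFFER
Positions that differ: 4

4


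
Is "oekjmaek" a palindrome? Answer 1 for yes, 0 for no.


Input: oekjmaek
Reversed: keamjkeo
  Compare pos 0 ('o') with pos 7 ('k'): MISMATCH
  Compare pos 1 ('e') with pos 6 ('e'): match
  Compare pos 2 ('k') with pos 5 ('a'): MISMATCH
  Compare pos 3 ('j') with pos 4 ('m'): MISMATCH
Result: not a palindrome

0


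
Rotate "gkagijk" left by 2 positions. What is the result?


Input: "gkagijk", rotate left by 2
First 2 characters: "gk"
Remaining characters: "agijk"
Concatenate remaining + first: "agijk" + "gk" = "agijkgk"

agijkgk


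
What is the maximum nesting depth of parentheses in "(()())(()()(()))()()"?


Input: "(()())(()()(()))()()"
Tracking depth:
  Position 0 '(': depth becomes 1
  Position 1 '(': depth becomes 2
  Position 2 ')': depth becomes 1
  Position 3 '(': depth becomes 2
  Position 4 ')': depth becomes 1
  Position 5 ')': depth becomes 0
  Position 6 '(': depth becomes 1
  Position 7 '(': depth becomes 2
  Position 8 ')': depth becomes 1
  Position 9 '(': depth becomes 2
  Position 10 ')': depth becomes 1
  Position 11 '(': depth becomes 2
  Position 12 '(': depth becomes 3
  Position 13 ')': depth becomes 2
  Position 14 ')': depth becomes 1
  Position 15 ')': depth becomes 0
  Position 16 '(': depth becomes 1
  Position 17 ')': depth becomes 0
  Position 18 '(': depth becomes 1
  Position 19 ')': depth becomes 0
Maximum depth reached: 3

3
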